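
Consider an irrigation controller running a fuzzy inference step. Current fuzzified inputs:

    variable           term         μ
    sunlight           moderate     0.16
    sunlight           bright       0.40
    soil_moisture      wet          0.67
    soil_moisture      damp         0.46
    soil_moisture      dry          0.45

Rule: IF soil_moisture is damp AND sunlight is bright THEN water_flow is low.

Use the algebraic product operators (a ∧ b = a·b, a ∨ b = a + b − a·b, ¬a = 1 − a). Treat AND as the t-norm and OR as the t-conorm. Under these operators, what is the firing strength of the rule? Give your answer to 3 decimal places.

firing strength: damp=0.46, bright=0.40; AND[a·b] → w = 0.1840

0.184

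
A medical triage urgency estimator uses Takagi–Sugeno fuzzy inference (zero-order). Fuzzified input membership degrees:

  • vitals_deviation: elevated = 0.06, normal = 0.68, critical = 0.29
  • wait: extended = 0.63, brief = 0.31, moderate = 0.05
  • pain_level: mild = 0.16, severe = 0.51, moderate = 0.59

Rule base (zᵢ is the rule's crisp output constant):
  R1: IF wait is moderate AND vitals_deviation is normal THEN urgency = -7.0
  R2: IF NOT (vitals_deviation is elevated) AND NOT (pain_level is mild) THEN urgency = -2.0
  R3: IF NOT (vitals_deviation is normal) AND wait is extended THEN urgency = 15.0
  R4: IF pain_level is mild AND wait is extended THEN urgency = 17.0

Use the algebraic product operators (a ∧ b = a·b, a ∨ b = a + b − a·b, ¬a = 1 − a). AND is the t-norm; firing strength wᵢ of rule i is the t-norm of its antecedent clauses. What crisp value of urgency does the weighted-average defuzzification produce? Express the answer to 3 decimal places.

2.594

R1 (z=-7.0): moderate=0.05, normal=0.68; AND[a·b] → w = 0.0340
R2 (z=-2.0): ¬elevated=1−0.06=0.94, ¬mild=1−0.16=0.84; AND[a·b] → w = 0.7896
R3 (z=15.0): ¬normal=1−0.68=0.32, extended=0.63; AND[a·b] → w = 0.2016
R4 (z=17.0): mild=0.16, extended=0.63; AND[a·b] → w = 0.1008
Weighted average = (0.0340·-7.0 + 0.7896·-2.0 + 0.2016·15.0 + 0.1008·17.0) / (0.0340 + 0.7896 + 0.2016 + 0.1008)
  = 2.9204 / 1.1260 = 2.594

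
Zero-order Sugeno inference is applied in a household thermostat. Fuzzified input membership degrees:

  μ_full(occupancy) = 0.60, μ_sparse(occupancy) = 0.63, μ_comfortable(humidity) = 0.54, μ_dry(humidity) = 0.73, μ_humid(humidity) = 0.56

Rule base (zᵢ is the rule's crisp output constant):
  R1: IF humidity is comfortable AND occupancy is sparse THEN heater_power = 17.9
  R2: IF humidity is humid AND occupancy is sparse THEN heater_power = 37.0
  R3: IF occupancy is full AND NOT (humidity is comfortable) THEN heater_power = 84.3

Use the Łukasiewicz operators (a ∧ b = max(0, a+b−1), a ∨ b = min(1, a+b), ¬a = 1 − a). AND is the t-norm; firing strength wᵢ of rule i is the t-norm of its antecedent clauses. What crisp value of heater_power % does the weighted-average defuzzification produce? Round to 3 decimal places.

R1 (z=17.9): comfortable=0.54, sparse=0.63; AND[max(0, a+b−1)] → w = 0.17
R2 (z=37.0): humid=0.56, sparse=0.63; AND[max(0, a+b−1)] → w = 0.19
R3 (z=84.3): full=0.60, ¬comfortable=1−0.54=0.46; AND[max(0, a+b−1)] → w = 0.06
Weighted average = (0.17·17.9 + 0.19·37.0 + 0.06·84.3) / (0.17 + 0.19 + 0.06)
  = 15.1310 / 0.4200 = 36.026

36.026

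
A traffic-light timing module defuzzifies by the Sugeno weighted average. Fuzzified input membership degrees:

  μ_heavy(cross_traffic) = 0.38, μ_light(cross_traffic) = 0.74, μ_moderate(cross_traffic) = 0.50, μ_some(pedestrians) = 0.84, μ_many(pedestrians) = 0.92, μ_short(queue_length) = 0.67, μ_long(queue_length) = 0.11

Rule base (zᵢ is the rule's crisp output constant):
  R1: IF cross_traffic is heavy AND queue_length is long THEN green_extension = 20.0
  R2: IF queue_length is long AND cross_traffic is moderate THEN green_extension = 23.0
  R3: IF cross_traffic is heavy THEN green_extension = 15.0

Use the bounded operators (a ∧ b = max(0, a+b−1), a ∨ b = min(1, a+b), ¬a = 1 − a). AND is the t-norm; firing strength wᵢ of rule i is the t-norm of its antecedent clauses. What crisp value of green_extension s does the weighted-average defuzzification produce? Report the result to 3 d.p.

15.000

R1 (z=20.0): heavy=0.38, long=0.11; AND[max(0, a+b−1)] → w = 0.00
R2 (z=23.0): long=0.11, moderate=0.50; AND[max(0, a+b−1)] → w = 0.00
R3 (z=15.0): heavy=0.38 → w = 0.38
Weighted average = (0.00·20.0 + 0.00·23.0 + 0.38·15.0) / (0.00 + 0.00 + 0.38)
  = 5.7000 / 0.3800 = 15.000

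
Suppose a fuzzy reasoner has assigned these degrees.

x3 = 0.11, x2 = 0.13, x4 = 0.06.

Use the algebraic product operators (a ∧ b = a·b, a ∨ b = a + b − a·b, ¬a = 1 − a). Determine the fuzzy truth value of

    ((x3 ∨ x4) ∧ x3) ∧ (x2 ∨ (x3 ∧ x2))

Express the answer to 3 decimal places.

x3 ∨ x4 = a + b − a·b on (0.1100, 0.0600) = 0.1634
(x3 ∨ x4) ∧ x3 = a·b on (0.1634, 0.1100) = 0.0180
x3 ∧ x2 = a·b on (0.1100, 0.1300) = 0.0143
x2 ∨ (x3 ∧ x2) = a + b − a·b on (0.1300, 0.0143) = 0.1424
((x3 ∨ x4) ∧ x3) ∧ (x2 ∨ (x3 ∧ x2)) = a·b on (0.0180, 0.1424) = 0.0026

0.003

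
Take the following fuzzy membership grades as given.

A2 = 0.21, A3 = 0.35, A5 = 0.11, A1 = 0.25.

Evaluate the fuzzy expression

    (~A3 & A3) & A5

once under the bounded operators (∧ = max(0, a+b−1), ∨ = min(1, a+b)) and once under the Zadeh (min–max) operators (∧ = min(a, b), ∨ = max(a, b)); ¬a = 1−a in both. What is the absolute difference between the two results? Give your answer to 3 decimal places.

Under bounded:
  ~A3 = 1 − 0.35 = 0.65
  ~A3 & A3 = max(0, a+b−1) on (0.65, 0.35) = 0.00
  (~A3 & A3) & A5 = max(0, a+b−1) on (0.00, 0.11) = 0.00
  → value = 0.0000
Under Zadeh (min–max):
  ~A3 = 1 − 0.35 = 0.65
  ~A3 & A3 = min(a, b) on (0.65, 0.35) = 0.35
  (~A3 & A3) & A5 = min(a, b) on (0.35, 0.11) = 0.11
  → value = 0.1100
|0.0000 − 0.1100| = 0.110

0.110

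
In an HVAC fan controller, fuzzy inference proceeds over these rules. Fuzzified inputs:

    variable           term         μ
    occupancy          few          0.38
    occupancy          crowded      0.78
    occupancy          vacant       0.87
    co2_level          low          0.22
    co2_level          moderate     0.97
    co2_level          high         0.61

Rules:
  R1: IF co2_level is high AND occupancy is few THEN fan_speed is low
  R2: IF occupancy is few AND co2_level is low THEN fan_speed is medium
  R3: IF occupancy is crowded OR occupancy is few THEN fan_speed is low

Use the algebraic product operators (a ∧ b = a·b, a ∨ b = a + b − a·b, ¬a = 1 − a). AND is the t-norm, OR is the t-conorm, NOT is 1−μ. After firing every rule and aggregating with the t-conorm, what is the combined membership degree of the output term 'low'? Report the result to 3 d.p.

R1: high=0.61, few=0.38; AND[a·b] → w = 0.2318
R2: few=0.38, low=0.22; AND[a·b] → w = 0.0836
R3: crowded=0.78, few=0.38; OR[a + b − a·b] → w = 0.8636
Rules with consequent 'low': {R1, R3} → strengths 0.2318, 0.8636
Aggregate via t-conorm [a + b − a·b]: 0.8952

0.895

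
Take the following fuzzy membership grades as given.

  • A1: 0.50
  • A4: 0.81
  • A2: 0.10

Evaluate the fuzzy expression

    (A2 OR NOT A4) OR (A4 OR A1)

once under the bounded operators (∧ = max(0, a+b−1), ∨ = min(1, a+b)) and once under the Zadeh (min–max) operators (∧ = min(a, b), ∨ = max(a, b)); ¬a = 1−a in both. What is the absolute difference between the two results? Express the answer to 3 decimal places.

Under bounded:
  NOT A4 = 1 − 0.81 = 0.19
  A2 OR NOT A4 = min(1, a+b) on (0.10, 0.19) = 0.29
  A4 OR A1 = min(1, a+b) on (0.81, 0.50) = 1.00
  (A2 OR NOT A4) OR (A4 OR A1) = min(1, a+b) on (0.29, 1.00) = 1.00
  → value = 1.0000
Under Zadeh (min–max):
  NOT A4 = 1 − 0.81 = 0.19
  A2 OR NOT A4 = max(a, b) on (0.10, 0.19) = 0.19
  A4 OR A1 = max(a, b) on (0.81, 0.50) = 0.81
  (A2 OR NOT A4) OR (A4 OR A1) = max(a, b) on (0.19, 0.81) = 0.81
  → value = 0.8100
|1.0000 − 0.8100| = 0.190

0.190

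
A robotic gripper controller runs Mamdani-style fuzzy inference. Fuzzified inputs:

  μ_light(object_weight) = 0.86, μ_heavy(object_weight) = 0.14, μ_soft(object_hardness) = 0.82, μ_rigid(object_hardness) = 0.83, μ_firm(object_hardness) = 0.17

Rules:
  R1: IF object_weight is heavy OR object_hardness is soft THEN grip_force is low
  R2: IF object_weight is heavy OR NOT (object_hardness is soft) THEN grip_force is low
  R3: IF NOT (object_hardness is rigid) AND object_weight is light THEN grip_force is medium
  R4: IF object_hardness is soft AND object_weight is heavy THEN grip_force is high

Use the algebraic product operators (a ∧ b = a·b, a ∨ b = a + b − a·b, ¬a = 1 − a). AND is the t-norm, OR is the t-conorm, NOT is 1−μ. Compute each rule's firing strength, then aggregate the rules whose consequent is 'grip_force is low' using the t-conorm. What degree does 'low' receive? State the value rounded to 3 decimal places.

R1: heavy=0.14, soft=0.82; OR[a + b − a·b] → w = 0.8452
R2: heavy=0.14, ¬soft=1−0.82=0.18; OR[a + b − a·b] → w = 0.2948
R3: ¬rigid=1−0.83=0.17, light=0.86; AND[a·b] → w = 0.1462
R4: soft=0.82, heavy=0.14; AND[a·b] → w = 0.1148
Rules with consequent 'low': {R1, R2} → strengths 0.8452, 0.2948
Aggregate via t-conorm [a + b − a·b]: 0.8908

0.891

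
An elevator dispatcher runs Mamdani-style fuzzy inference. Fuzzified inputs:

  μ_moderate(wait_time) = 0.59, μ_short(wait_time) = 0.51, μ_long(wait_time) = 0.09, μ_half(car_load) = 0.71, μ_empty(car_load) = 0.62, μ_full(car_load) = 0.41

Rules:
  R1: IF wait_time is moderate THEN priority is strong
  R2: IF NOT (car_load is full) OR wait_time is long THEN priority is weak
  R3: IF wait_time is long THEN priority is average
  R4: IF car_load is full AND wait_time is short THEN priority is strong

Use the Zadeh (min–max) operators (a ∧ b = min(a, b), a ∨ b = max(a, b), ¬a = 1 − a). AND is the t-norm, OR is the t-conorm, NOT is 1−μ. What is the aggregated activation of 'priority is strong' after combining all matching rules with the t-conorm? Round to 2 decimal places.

0.59

R1: moderate=0.59 → w = 0.59
R2: ¬full=1−0.41=0.59, long=0.09; OR[max(a, b)] → w = 0.59
R3: long=0.09 → w = 0.09
R4: full=0.41, short=0.51; AND[min(a, b)] → w = 0.41
Rules with consequent 'strong': {R1, R4} → strengths 0.59, 0.41
Aggregate via t-conorm [max(a, b)]: 0.59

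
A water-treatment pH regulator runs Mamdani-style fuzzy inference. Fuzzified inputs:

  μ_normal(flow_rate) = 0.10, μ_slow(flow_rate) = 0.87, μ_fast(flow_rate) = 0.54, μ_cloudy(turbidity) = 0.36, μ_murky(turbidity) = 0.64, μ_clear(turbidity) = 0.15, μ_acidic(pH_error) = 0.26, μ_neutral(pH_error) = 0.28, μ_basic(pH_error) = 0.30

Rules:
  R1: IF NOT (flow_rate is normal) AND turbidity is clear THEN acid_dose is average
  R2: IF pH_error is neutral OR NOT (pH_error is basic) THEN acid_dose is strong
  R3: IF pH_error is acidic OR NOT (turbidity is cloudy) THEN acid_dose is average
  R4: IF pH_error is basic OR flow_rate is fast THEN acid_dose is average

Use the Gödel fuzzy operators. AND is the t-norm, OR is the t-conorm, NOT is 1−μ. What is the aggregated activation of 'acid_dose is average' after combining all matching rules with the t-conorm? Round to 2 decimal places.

R1: ¬normal=1−0.10=0.90, clear=0.15; AND[min(a, b)] → w = 0.15
R2: neutral=0.28, ¬basic=1−0.30=0.70; OR[max(a, b)] → w = 0.70
R3: acidic=0.26, ¬cloudy=1−0.36=0.64; OR[max(a, b)] → w = 0.64
R4: basic=0.30, fast=0.54; OR[max(a, b)] → w = 0.54
Rules with consequent 'average': {R1, R3, R4} → strengths 0.15, 0.64, 0.54
Aggregate via t-conorm [max(a, b)]: 0.64

0.64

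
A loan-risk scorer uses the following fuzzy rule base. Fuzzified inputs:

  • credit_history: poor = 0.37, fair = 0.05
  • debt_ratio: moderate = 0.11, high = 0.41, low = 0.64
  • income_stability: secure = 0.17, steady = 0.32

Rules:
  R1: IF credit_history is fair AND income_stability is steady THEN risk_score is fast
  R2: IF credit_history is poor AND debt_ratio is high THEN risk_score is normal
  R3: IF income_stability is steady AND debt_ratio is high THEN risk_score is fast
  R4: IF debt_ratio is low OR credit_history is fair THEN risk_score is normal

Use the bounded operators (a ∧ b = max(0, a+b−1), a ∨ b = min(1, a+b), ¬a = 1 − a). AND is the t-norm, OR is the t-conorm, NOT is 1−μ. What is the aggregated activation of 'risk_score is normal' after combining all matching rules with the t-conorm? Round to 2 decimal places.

0.69

R1: fair=0.05, steady=0.32; AND[max(0, a+b−1)] → w = 0.00
R2: poor=0.37, high=0.41; AND[max(0, a+b−1)] → w = 0.00
R3: steady=0.32, high=0.41; AND[max(0, a+b−1)] → w = 0.00
R4: low=0.64, fair=0.05; OR[min(1, a+b)] → w = 0.69
Rules with consequent 'normal': {R2, R4} → strengths 0.00, 0.69
Aggregate via t-conorm [min(1, a+b)]: 0.69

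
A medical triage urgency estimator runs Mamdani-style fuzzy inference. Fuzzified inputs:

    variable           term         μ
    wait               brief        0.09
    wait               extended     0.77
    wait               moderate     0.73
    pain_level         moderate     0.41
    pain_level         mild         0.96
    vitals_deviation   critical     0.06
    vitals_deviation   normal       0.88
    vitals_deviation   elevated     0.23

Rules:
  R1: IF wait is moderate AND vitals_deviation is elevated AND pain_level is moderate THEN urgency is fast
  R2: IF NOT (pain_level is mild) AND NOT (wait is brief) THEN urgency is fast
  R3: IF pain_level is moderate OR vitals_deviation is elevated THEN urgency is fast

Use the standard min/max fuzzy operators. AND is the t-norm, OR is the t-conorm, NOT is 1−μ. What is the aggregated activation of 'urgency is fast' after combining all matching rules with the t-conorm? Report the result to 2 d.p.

R1: moderate=0.73, elevated=0.23, moderate=0.41; AND[min(a, b)] → w = 0.23
R2: ¬mild=1−0.96=0.04, ¬brief=1−0.09=0.91; AND[min(a, b)] → w = 0.04
R3: moderate=0.41, elevated=0.23; OR[max(a, b)] → w = 0.41
Rules with consequent 'fast': {R1, R2, R3} → strengths 0.23, 0.04, 0.41
Aggregate via t-conorm [max(a, b)]: 0.41

0.41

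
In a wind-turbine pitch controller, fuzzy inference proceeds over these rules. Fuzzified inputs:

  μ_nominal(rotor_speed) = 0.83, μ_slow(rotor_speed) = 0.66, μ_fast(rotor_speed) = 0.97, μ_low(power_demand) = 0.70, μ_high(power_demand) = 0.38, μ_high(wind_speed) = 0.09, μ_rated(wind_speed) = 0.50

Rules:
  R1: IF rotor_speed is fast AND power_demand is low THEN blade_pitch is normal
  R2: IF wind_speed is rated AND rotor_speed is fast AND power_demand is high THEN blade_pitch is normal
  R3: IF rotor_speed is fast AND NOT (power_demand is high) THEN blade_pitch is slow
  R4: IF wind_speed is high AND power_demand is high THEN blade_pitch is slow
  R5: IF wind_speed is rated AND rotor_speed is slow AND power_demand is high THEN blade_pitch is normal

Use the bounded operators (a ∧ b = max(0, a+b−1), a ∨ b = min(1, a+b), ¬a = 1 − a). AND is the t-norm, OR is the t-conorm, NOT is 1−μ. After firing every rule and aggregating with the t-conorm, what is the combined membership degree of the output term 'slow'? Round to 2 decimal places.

0.59

R1: fast=0.97, low=0.70; AND[max(0, a+b−1)] → w = 0.67
R2: rated=0.50, fast=0.97, high=0.38; AND[max(0, a+b−1)] → w = 0.00
R3: fast=0.97, ¬high=1−0.38=0.62; AND[max(0, a+b−1)] → w = 0.59
R4: high=0.09, high=0.38; AND[max(0, a+b−1)] → w = 0.00
R5: rated=0.50, slow=0.66, high=0.38; AND[max(0, a+b−1)] → w = 0.00
Rules with consequent 'slow': {R3, R4} → strengths 0.59, 0.00
Aggregate via t-conorm [min(1, a+b)]: 0.59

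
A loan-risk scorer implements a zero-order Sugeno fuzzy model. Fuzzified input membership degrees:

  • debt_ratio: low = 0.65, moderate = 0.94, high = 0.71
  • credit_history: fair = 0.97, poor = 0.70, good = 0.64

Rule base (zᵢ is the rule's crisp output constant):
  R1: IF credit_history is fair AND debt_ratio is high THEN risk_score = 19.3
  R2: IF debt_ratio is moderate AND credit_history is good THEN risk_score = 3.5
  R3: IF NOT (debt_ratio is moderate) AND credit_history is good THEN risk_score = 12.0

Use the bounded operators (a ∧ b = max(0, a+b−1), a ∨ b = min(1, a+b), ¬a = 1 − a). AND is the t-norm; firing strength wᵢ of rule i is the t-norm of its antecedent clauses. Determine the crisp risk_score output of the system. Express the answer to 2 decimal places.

12.03

R1 (z=19.3): fair=0.97, high=0.71; AND[max(0, a+b−1)] → w = 0.68
R2 (z=3.5): moderate=0.94, good=0.64; AND[max(0, a+b−1)] → w = 0.58
R3 (z=12.0): ¬moderate=1−0.94=0.06, good=0.64; AND[max(0, a+b−1)] → w = 0.00
Weighted average = (0.68·19.3 + 0.58·3.5 + 0.00·12.0) / (0.68 + 0.58 + 0.00)
  = 15.1540 / 1.2600 = 12.03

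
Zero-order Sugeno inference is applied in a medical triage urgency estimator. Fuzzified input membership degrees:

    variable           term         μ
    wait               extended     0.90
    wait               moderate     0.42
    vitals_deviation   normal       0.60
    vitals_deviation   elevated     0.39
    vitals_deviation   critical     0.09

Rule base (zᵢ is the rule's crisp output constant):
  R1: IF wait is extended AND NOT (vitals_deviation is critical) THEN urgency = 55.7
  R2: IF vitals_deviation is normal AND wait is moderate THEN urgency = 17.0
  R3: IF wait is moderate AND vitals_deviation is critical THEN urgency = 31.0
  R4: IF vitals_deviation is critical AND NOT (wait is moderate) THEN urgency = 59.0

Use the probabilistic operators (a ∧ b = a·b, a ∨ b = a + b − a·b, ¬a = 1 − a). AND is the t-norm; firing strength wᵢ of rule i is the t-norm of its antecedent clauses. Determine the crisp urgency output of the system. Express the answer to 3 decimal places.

46.644

R1 (z=55.7): extended=0.90, ¬critical=1−0.09=0.91; AND[a·b] → w = 0.8190
R2 (z=17.0): normal=0.60, moderate=0.42; AND[a·b] → w = 0.2520
R3 (z=31.0): moderate=0.42, critical=0.09; AND[a·b] → w = 0.0378
R4 (z=59.0): critical=0.09, ¬moderate=1−0.42=0.58; AND[a·b] → w = 0.0522
Weighted average = (0.8190·55.7 + 0.2520·17.0 + 0.0378·31.0 + 0.0522·59.0) / (0.8190 + 0.2520 + 0.0378 + 0.0522)
  = 54.1539 / 1.1610 = 46.644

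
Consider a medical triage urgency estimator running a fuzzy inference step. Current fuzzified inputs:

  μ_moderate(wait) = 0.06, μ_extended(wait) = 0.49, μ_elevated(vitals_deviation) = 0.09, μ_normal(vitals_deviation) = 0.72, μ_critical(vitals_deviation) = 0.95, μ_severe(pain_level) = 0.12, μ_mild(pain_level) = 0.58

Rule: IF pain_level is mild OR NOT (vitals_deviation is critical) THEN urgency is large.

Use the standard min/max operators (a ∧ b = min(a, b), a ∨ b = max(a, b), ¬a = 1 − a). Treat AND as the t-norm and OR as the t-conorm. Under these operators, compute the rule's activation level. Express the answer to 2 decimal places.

0.58

firing strength: mild=0.58, ¬critical=1−0.95=0.05; OR[max(a, b)] → w = 0.58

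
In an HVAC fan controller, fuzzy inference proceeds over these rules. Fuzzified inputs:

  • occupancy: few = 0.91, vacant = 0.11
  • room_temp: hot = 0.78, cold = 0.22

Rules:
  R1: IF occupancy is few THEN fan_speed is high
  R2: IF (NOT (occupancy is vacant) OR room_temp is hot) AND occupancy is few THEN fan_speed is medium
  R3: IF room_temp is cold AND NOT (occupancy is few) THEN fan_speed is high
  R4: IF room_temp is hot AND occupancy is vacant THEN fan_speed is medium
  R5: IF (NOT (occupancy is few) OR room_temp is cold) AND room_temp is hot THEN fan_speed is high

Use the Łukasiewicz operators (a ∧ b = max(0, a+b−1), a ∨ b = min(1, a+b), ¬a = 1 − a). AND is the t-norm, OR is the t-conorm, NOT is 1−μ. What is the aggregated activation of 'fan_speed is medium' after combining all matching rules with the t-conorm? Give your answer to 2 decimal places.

R1: few=0.91 → w = 0.91
R2: (¬vacant=1−0.11=0.89 OR hot=0.78) = 1.00; AND[max(0, a+b−1)] with few=0.91 → w = 0.91
R3: cold=0.22, ¬few=1−0.91=0.09; AND[max(0, a+b−1)] → w = 0.00
R4: hot=0.78, vacant=0.11; AND[max(0, a+b−1)] → w = 0.00
R5: (¬few=1−0.91=0.09 OR cold=0.22) = 0.31; AND[max(0, a+b−1)] with hot=0.78 → w = 0.09
Rules with consequent 'medium': {R2, R4} → strengths 0.91, 0.00
Aggregate via t-conorm [min(1, a+b)]: 0.91

0.91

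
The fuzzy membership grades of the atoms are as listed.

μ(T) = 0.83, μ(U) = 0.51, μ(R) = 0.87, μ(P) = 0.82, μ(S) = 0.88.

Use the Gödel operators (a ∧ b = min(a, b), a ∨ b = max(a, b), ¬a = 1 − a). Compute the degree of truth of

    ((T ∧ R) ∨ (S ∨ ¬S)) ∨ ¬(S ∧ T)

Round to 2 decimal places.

T ∧ R = min(a, b) on (0.83, 0.87) = 0.83
¬S = 1 − 0.88 = 0.12
S ∨ ¬S = max(a, b) on (0.88, 0.12) = 0.88
(T ∧ R) ∨ (S ∨ ¬S) = max(a, b) on (0.83, 0.88) = 0.88
S ∧ T = min(a, b) on (0.88, 0.83) = 0.83
¬(S ∧ T) = 1 − 0.83 = 0.17
((T ∧ R) ∨ (S ∨ ¬S)) ∨ ¬(S ∧ T) = max(a, b) on (0.88, 0.17) = 0.88

0.88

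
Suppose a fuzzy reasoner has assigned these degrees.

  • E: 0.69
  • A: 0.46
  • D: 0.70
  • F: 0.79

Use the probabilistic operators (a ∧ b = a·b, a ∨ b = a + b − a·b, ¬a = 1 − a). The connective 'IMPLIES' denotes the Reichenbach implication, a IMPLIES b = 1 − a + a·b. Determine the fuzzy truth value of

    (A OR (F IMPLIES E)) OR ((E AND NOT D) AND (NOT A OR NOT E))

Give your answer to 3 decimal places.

F IMPLIES E  [Reichenbach: 1 − a + a·b] with a=0.7900, b=0.6900 → 0.7551
A OR (F IMPLIES E) = a + b − a·b on (0.4600, 0.7551) = 0.8678
NOT D = 1 − 0.7000 = 0.3000
E AND NOT D = a·b on (0.6900, 0.3000) = 0.2070
NOT A = 1 − 0.4600 = 0.5400
NOT E = 1 − 0.6900 = 0.3100
NOT A OR NOT E = a + b − a·b on (0.5400, 0.3100) = 0.6826
(E AND NOT D) AND (NOT A OR NOT E) = a·b on (0.2070, 0.6826) = 0.1413
(A OR (F IMPLIES E)) OR ((E AND NOT D) AND (NOT A OR NOT E)) = a + b − a·b on (0.8678, 0.1413) = 0.8864

0.886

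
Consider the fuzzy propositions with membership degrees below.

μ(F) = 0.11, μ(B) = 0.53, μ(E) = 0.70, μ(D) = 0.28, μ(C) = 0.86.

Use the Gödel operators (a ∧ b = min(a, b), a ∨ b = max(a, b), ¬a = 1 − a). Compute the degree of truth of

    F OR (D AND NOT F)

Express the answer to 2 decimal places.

NOT F = 1 − 0.11 = 0.89
D AND NOT F = min(a, b) on (0.28, 0.89) = 0.28
F OR (D AND NOT F) = max(a, b) on (0.11, 0.28) = 0.28

0.28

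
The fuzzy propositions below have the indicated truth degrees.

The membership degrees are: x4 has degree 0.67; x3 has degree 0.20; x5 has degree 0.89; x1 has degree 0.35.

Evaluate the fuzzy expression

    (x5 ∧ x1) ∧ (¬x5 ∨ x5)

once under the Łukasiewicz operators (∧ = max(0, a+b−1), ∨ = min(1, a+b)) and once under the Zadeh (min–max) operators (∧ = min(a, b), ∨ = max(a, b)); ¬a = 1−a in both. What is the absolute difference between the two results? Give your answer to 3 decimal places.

0.110

Under Łukasiewicz:
  x5 ∧ x1 = max(0, a+b−1) on (0.89, 0.35) = 0.24
  ¬x5 = 1 − 0.89 = 0.11
  ¬x5 ∨ x5 = min(1, a+b) on (0.11, 0.89) = 1.00
  (x5 ∧ x1) ∧ (¬x5 ∨ x5) = max(0, a+b−1) on (0.24, 1.00) = 0.24
  → value = 0.2400
Under Zadeh (min–max):
  x5 ∧ x1 = min(a, b) on (0.89, 0.35) = 0.35
  ¬x5 = 1 − 0.89 = 0.11
  ¬x5 ∨ x5 = max(a, b) on (0.11, 0.89) = 0.89
  (x5 ∧ x1) ∧ (¬x5 ∨ x5) = min(a, b) on (0.35, 0.89) = 0.35
  → value = 0.3500
|0.2400 − 0.3500| = 0.110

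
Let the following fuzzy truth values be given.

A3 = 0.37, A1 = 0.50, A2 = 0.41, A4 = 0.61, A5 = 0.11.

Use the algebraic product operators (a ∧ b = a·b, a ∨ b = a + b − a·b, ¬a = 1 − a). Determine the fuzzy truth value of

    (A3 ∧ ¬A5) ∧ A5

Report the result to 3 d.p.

¬A5 = 1 − 0.1100 = 0.8900
A3 ∧ ¬A5 = a·b on (0.3700, 0.8900) = 0.3293
(A3 ∧ ¬A5) ∧ A5 = a·b on (0.3293, 0.1100) = 0.0362

0.036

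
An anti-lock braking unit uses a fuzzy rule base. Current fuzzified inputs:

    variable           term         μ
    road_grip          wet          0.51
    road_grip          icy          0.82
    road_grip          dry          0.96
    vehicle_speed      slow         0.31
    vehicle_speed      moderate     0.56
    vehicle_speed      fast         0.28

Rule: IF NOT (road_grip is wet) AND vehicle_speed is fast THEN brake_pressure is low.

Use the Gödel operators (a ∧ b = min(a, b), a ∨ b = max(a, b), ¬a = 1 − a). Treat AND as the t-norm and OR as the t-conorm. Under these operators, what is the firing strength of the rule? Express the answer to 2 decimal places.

0.28

firing strength: ¬wet=1−0.51=0.49, fast=0.28; AND[min(a, b)] → w = 0.28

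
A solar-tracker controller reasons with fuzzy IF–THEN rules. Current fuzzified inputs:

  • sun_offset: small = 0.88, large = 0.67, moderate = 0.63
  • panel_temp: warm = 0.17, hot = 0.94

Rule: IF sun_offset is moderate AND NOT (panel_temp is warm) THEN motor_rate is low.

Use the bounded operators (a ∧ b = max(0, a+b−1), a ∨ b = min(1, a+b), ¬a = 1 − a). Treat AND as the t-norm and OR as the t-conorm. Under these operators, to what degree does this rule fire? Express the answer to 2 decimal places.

0.46

firing strength: moderate=0.63, ¬warm=1−0.17=0.83; AND[max(0, a+b−1)] → w = 0.46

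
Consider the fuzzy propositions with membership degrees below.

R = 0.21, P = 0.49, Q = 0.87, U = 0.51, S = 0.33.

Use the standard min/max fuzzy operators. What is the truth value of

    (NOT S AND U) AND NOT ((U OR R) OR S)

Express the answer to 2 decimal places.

NOT S = 1 − 0.33 = 0.67
NOT S AND U = min(a, b) on (0.67, 0.51) = 0.51
U OR R = max(a, b) on (0.51, 0.21) = 0.51
(U OR R) OR S = max(a, b) on (0.51, 0.33) = 0.51
NOT ((U OR R) OR S) = 1 − 0.51 = 0.49
(NOT S AND U) AND NOT ((U OR R) OR S) = min(a, b) on (0.51, 0.49) = 0.49

0.49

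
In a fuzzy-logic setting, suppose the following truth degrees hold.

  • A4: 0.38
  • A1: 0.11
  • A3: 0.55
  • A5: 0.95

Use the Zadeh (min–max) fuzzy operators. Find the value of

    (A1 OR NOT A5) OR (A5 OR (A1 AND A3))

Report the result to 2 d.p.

0.95

NOT A5 = 1 − 0.95 = 0.05
A1 OR NOT A5 = max(a, b) on (0.11, 0.05) = 0.11
A1 AND A3 = min(a, b) on (0.11, 0.55) = 0.11
A5 OR (A1 AND A3) = max(a, b) on (0.95, 0.11) = 0.95
(A1 OR NOT A5) OR (A5 OR (A1 AND A3)) = max(a, b) on (0.11, 0.95) = 0.95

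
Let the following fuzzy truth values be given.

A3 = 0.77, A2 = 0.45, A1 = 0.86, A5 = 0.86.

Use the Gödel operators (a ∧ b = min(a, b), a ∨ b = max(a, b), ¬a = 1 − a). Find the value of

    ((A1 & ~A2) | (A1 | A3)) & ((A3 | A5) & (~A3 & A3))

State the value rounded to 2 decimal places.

0.23

~A2 = 1 − 0.45 = 0.55
A1 & ~A2 = min(a, b) on (0.86, 0.55) = 0.55
A1 | A3 = max(a, b) on (0.86, 0.77) = 0.86
(A1 & ~A2) | (A1 | A3) = max(a, b) on (0.55, 0.86) = 0.86
A3 | A5 = max(a, b) on (0.77, 0.86) = 0.86
~A3 = 1 − 0.77 = 0.23
~A3 & A3 = min(a, b) on (0.23, 0.77) = 0.23
(A3 | A5) & (~A3 & A3) = min(a, b) on (0.86, 0.23) = 0.23
((A1 & ~A2) | (A1 | A3)) & ((A3 | A5) & (~A3 & A3)) = min(a, b) on (0.86, 0.23) = 0.23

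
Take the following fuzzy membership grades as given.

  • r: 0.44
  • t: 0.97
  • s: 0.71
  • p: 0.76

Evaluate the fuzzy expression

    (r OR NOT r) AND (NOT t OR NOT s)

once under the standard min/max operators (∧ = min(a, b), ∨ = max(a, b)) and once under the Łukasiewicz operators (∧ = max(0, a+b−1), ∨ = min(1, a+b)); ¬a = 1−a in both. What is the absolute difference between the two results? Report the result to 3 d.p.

Under standard min/max:
  NOT r = 1 − 0.44 = 0.56
  r OR NOT r = max(a, b) on (0.44, 0.56) = 0.56
  NOT t = 1 − 0.97 = 0.03
  NOT s = 1 − 0.71 = 0.29
  NOT t OR NOT s = max(a, b) on (0.03, 0.29) = 0.29
  (r OR NOT r) AND (NOT t OR NOT s) = min(a, b) on (0.56, 0.29) = 0.29
  → value = 0.2900
Under Łukasiewicz:
  NOT r = 1 − 0.44 = 0.56
  r OR NOT r = min(1, a+b) on (0.44, 0.56) = 1.00
  NOT t = 1 − 0.97 = 0.03
  NOT s = 1 − 0.71 = 0.29
  NOT t OR NOT s = min(1, a+b) on (0.03, 0.29) = 0.32
  (r OR NOT r) AND (NOT t OR NOT s) = max(0, a+b−1) on (1.00, 0.32) = 0.32
  → value = 0.3200
|0.2900 − 0.3200| = 0.030

0.030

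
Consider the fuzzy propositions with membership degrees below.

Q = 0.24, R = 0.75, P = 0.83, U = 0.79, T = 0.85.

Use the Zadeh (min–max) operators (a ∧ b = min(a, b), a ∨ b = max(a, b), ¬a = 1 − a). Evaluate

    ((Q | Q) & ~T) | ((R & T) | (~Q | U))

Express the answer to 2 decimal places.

0.79

Q | Q = max(a, b) on (0.24, 0.24) = 0.24
~T = 1 − 0.85 = 0.15
(Q | Q) & ~T = min(a, b) on (0.24, 0.15) = 0.15
R & T = min(a, b) on (0.75, 0.85) = 0.75
~Q = 1 − 0.24 = 0.76
~Q | U = max(a, b) on (0.76, 0.79) = 0.79
(R & T) | (~Q | U) = max(a, b) on (0.75, 0.79) = 0.79
((Q | Q) & ~T) | ((R & T) | (~Q | U)) = max(a, b) on (0.15, 0.79) = 0.79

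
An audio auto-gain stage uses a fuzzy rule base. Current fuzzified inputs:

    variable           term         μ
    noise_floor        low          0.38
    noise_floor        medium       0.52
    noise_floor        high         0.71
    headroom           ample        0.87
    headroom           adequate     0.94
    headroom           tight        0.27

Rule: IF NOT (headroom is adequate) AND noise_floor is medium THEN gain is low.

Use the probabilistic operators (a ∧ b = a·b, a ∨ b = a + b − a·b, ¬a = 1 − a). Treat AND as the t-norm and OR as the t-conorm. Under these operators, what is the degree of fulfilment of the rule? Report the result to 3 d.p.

0.031

firing strength: ¬adequate=1−0.94=0.06, medium=0.52; AND[a·b] → w = 0.0312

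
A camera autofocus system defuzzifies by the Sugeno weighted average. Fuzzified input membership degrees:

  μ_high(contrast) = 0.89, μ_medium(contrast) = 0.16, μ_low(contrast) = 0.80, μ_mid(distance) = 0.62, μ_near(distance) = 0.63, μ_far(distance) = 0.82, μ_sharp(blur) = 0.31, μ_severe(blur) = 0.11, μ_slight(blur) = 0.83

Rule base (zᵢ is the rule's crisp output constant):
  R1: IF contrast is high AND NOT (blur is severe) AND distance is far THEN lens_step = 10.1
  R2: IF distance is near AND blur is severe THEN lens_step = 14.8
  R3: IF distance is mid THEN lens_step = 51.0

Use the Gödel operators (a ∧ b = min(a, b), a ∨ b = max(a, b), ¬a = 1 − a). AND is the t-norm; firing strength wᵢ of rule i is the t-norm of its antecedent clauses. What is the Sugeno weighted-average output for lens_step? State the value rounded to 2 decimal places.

26.79

R1 (z=10.1): high=0.89, ¬severe=1−0.11=0.89, far=0.82; AND[min(a, b)] → w = 0.82
R2 (z=14.8): near=0.63, severe=0.11; AND[min(a, b)] → w = 0.11
R3 (z=51.0): mid=0.62 → w = 0.62
Weighted average = (0.82·10.1 + 0.11·14.8 + 0.62·51.0) / (0.82 + 0.11 + 0.62)
  = 41.5300 / 1.5500 = 26.79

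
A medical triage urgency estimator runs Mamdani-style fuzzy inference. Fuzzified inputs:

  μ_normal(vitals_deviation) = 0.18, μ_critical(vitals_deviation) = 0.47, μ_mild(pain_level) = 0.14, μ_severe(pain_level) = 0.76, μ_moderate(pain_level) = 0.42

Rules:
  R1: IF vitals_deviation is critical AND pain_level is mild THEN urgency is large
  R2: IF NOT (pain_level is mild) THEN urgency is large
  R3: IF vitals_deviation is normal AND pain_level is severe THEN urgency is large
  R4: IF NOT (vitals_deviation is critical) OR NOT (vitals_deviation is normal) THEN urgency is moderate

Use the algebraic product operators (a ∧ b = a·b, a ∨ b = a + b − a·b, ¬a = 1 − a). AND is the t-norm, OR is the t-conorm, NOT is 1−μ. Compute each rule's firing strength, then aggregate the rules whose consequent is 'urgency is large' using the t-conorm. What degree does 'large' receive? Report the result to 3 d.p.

R1: critical=0.47, mild=0.14; AND[a·b] → w = 0.0658
R2: ¬mild=1−0.14=0.86 → w = 0.8600
R3: normal=0.18, severe=0.76; AND[a·b] → w = 0.1368
R4: ¬critical=1−0.47=0.53, ¬normal=1−0.18=0.82; OR[a + b − a·b] → w = 0.9154
Rules with consequent 'large': {R1, R2, R3} → strengths 0.0658, 0.8600, 0.1368
Aggregate via t-conorm [a + b − a·b]: 0.8871

0.887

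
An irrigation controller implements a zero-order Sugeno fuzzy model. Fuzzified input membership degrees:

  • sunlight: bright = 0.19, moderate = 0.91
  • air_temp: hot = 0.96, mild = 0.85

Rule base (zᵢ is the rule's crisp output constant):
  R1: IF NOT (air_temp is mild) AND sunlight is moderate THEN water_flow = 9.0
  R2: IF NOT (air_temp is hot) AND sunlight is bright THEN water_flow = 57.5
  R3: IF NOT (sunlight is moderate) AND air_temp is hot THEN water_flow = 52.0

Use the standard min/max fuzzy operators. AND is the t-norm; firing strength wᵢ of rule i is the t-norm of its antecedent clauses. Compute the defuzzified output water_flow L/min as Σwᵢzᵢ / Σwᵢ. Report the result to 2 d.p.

29.75

R1 (z=9.0): ¬mild=1−0.85=0.15, moderate=0.91; AND[min(a, b)] → w = 0.15
R2 (z=57.5): ¬hot=1−0.96=0.04, bright=0.19; AND[min(a, b)] → w = 0.04
R3 (z=52.0): ¬moderate=1−0.91=0.09, hot=0.96; AND[min(a, b)] → w = 0.09
Weighted average = (0.15·9.0 + 0.04·57.5 + 0.09·52.0) / (0.15 + 0.04 + 0.09)
  = 8.3300 / 0.2800 = 29.75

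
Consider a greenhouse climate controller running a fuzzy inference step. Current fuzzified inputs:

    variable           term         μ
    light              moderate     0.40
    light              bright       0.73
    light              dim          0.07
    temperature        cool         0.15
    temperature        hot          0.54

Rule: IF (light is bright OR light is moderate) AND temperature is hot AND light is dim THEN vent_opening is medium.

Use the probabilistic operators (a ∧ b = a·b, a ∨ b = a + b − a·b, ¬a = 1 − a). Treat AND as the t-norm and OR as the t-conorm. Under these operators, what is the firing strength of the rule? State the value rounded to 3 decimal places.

firing strength: (bright=0.73 OR moderate=0.40) = 0.8380; AND[a·b] with hot=0.54, dim=0.07 → w = 0.0317

0.032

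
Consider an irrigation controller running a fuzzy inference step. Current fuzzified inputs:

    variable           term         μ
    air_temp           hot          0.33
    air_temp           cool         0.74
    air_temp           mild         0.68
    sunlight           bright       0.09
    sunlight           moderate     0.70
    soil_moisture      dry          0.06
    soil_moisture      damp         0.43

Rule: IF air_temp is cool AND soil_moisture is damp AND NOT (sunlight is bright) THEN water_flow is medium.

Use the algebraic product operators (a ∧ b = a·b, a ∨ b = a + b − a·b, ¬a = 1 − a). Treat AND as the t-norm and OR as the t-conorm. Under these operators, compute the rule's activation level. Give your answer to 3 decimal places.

firing strength: cool=0.74, damp=0.43, ¬bright=1−0.09=0.91; AND[a·b] → w = 0.2896

0.290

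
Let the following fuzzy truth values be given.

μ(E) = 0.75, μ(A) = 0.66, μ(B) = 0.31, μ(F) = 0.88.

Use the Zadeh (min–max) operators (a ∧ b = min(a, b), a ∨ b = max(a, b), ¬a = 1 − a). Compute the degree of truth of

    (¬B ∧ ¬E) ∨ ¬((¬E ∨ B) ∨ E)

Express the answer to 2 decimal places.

¬B = 1 − 0.31 = 0.69
¬E = 1 − 0.75 = 0.25
¬B ∧ ¬E = min(a, b) on (0.69, 0.25) = 0.25
¬E = 1 − 0.75 = 0.25
¬E ∨ B = max(a, b) on (0.25, 0.31) = 0.31
(¬E ∨ B) ∨ E = max(a, b) on (0.31, 0.75) = 0.75
¬((¬E ∨ B) ∨ E) = 1 − 0.75 = 0.25
(¬B ∧ ¬E) ∨ ¬((¬E ∨ B) ∨ E) = max(a, b) on (0.25, 0.25) = 0.25

0.25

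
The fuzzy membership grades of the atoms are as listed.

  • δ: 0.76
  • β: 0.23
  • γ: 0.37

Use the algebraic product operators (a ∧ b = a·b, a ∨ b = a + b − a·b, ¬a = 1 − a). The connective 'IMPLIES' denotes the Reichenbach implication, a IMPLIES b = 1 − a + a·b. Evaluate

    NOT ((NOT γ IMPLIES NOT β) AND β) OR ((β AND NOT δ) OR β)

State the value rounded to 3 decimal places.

0.857

NOT γ = 1 − 0.3700 = 0.6300
NOT β = 1 − 0.2300 = 0.7700
NOT γ IMPLIES NOT β  [Reichenbach: 1 − a + a·b] with a=0.6300, b=0.7700 → 0.8551
(NOT γ IMPLIES NOT β) AND β = a·b on (0.8551, 0.2300) = 0.1967
NOT ((NOT γ IMPLIES NOT β) AND β) = 1 − 0.1967 = 0.8033
NOT δ = 1 − 0.7600 = 0.2400
β AND NOT δ = a·b on (0.2300, 0.2400) = 0.0552
(β AND NOT δ) OR β = a + b − a·b on (0.0552, 0.2300) = 0.2725
NOT ((NOT γ IMPLIES NOT β) AND β) OR ((β AND NOT δ) OR β) = a + b − a·b on (0.8033, 0.2725) = 0.8569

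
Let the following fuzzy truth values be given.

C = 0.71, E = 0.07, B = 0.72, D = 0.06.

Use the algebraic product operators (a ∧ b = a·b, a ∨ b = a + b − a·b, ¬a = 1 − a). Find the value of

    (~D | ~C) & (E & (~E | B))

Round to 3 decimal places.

~D = 1 − 0.0600 = 0.9400
~C = 1 − 0.7100 = 0.2900
~D | ~C = a + b − a·b on (0.9400, 0.2900) = 0.9574
~E = 1 − 0.0700 = 0.9300
~E | B = a + b − a·b on (0.9300, 0.7200) = 0.9804
E & (~E | B) = a·b on (0.0700, 0.9804) = 0.0686
(~D | ~C) & (E & (~E | B)) = a·b on (0.9574, 0.0686) = 0.0657

0.066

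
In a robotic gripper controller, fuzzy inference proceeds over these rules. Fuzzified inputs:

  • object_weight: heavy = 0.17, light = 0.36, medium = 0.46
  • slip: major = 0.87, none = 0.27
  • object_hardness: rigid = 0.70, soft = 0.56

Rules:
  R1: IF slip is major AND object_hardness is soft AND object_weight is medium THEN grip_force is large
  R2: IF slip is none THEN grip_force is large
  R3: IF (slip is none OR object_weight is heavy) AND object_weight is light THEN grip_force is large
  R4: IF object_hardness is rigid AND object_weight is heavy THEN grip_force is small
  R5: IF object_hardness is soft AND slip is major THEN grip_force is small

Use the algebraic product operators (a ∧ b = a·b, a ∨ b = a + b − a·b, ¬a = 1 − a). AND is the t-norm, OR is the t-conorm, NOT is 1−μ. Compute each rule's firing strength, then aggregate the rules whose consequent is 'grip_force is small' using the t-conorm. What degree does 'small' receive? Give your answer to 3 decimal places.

R1: major=0.87, soft=0.56, medium=0.46; AND[a·b] → w = 0.2241
R2: none=0.27 → w = 0.2700
R3: (none=0.27 OR heavy=0.17) = 0.3941; AND[a·b] with light=0.36 → w = 0.1419
R4: rigid=0.70, heavy=0.17; AND[a·b] → w = 0.1190
R5: soft=0.56, major=0.87; AND[a·b] → w = 0.4872
Rules with consequent 'small': {R4, R5} → strengths 0.1190, 0.4872
Aggregate via t-conorm [a + b − a·b]: 0.5482

0.548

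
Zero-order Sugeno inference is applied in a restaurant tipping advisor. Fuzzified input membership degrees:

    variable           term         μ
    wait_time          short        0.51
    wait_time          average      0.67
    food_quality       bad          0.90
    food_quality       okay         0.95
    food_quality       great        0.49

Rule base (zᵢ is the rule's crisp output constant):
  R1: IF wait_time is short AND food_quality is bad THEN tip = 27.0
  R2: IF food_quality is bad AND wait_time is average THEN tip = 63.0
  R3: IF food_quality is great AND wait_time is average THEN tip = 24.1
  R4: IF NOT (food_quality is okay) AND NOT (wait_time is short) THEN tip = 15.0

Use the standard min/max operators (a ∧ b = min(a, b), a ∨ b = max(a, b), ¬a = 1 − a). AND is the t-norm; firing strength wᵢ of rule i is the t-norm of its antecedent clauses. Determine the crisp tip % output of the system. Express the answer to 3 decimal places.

39.848

R1 (z=27.0): short=0.51, bad=0.90; AND[min(a, b)] → w = 0.51
R2 (z=63.0): bad=0.90, average=0.67; AND[min(a, b)] → w = 0.67
R3 (z=24.1): great=0.49, average=0.67; AND[min(a, b)] → w = 0.49
R4 (z=15.0): ¬okay=1−0.95=0.05, ¬short=1−0.51=0.49; AND[min(a, b)] → w = 0.05
Weighted average = (0.51·27.0 + 0.67·63.0 + 0.49·24.1 + 0.05·15.0) / (0.51 + 0.67 + 0.49 + 0.05)
  = 68.5390 / 1.7200 = 39.848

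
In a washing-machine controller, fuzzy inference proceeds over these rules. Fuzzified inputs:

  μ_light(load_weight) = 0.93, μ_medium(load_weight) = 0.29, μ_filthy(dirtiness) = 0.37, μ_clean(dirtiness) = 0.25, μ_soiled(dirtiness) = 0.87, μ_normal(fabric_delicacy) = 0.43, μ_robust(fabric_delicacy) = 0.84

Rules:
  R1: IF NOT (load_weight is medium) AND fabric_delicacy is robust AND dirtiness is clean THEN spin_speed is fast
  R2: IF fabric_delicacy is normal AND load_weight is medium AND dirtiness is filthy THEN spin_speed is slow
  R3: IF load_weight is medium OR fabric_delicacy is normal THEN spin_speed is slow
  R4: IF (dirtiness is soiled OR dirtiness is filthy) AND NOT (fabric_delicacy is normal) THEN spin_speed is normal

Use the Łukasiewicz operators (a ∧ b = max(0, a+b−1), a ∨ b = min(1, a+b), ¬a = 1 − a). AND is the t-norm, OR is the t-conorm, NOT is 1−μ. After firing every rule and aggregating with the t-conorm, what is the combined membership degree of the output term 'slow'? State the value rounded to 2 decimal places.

0.72

R1: ¬medium=1−0.29=0.71, robust=0.84, clean=0.25; AND[max(0, a+b−1)] → w = 0.00
R2: normal=0.43, medium=0.29, filthy=0.37; AND[max(0, a+b−1)] → w = 0.00
R3: medium=0.29, normal=0.43; OR[min(1, a+b)] → w = 0.72
R4: (soiled=0.87 OR filthy=0.37) = 1.00; AND[max(0, a+b−1)] with ¬normal=1−0.43=0.57 → w = 0.57
Rules with consequent 'slow': {R2, R3} → strengths 0.00, 0.72
Aggregate via t-conorm [min(1, a+b)]: 0.72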